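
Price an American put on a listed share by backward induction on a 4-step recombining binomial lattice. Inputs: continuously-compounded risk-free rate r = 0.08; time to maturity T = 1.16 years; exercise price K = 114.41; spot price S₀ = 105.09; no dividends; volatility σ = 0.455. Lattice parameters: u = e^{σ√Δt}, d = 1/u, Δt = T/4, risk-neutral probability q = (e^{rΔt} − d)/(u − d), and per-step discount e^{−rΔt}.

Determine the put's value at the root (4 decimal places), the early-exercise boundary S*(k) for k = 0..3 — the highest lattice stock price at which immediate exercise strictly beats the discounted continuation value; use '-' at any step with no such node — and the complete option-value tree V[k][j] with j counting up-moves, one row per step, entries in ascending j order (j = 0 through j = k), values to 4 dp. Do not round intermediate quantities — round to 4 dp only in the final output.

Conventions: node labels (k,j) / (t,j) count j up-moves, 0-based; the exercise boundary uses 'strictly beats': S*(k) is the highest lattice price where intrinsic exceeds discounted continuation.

price = 21.8825
boundary = - - 64.3777 82.2524
tree:
21.8825
33.8297 10.3265
50.0323 18.3580 2.3464
64.0226 32.1576 4.6764 0.0000
74.9725 50.0323 9.3200 0.0000 0.0000

params: Δt=0.29000 u=1.27765 d=0.78268 q=0.48647 e^(-rΔt)=0.97707
t_4 payoffs: 74.9725 50.0323 9.3200 0.0000 0.0000
t_3: node(3,0) S=50.3874 payoff=64.0226 vs cont=61.3988 → 64.0226 [stop]  node(3,1) S=82.2524 payoff=32.1576 vs cont=29.5339 → 32.1576 [stop]  node(3,2) S=134.2686 payoff=0.0000 vs cont=4.6764 → 4.6764 [wait]  node(3,3) S=219.1797 payoff=0.0000 vs cont=0.0000 → 0.0000 [wait]  ⇒ S*(3)=82.2524
t_2: node(2,0) S=64.3777 payoff=50.0323 vs cont=47.4086 → 50.0323 [stop]  node(2,1) S=105.0900 payoff=9.3200 vs cont=18.3580 → 18.3580 [wait]  node(2,2) S=171.5487 payoff=0.0000 vs cont=2.3464 → 2.3464 [wait]  ⇒ S*(2)=64.3777
t_1: node(1,0) S=82.2524 payoff=32.1576 vs cont=33.8297 → 33.8297 [wait]  node(1,1) S=134.2686 payoff=0.0000 vs cont=10.3265 → 10.3265 [wait]  ⇒ S*(1)=-
t_0: node(0,0) S=105.0900 payoff=9.3200 vs cont=21.8825 → 21.8825 [wait]  ⇒ S*(0)=-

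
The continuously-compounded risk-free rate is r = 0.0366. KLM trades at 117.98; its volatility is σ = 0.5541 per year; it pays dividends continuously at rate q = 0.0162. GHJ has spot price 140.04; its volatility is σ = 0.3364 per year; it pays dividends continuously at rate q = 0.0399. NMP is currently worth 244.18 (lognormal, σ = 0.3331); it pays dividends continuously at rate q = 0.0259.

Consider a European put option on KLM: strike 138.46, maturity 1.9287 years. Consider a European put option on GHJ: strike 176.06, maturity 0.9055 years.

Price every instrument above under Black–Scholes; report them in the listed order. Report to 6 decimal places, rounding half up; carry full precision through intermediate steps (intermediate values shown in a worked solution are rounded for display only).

[KLM put K=138.46]
σ√T = 0.5541·√1.9287 = 0.769521
d₁ = (ln(S/K) + (r−q+σ²/2)T) / (σ√T) = (ln(117.98/138.46) + (0.0366−0.0162+0.5541²/2)·1.9287) / 0.769521 = (-0.160066 + 0.335427) / 0.769521 = 0.227883
d₂ = d₁ − σ√T = 0.227883 − 0.769521 = -0.541638
e^{−rT} = 0.931843
e^{−qT} = 0.969238
N(−d₁) = 0.409869,  N(−d₂) = 0.705966
price = K·e^{−rT}·N(−d₂) − S·e^{−qT}·N(−d₁) = 91.085911 − 46.868787 = 44.217124
[GHJ put K=176.06]
σ√T = 0.3364·√0.9055 = 0.320111
d₁ = (ln(S/K) + (r−q+σ²/2)T) / (σ√T) = (ln(140.04/176.06) + (0.0366−0.0399+0.3364²/2)·0.9055) / 0.320111 = (-0.228897 + 0.048247) / 0.320111 = -0.564334
d₂ = d₁ − σ√T = -0.564334 − 0.320111 = -0.884445
e^{−rT} = 0.967402
e^{−qT} = 0.964515
N(−d₁) = 0.713737,  N(−d₂) = 0.811772
price = K·e^{−rT}·N(−d₂) − S·e^{−qT}·N(−d₁) = 138.261631 − 96.404943 = 41.856688

price(KLM put K=138.46) = 44.217124
price(GHJ put K=176.06) = 41.856688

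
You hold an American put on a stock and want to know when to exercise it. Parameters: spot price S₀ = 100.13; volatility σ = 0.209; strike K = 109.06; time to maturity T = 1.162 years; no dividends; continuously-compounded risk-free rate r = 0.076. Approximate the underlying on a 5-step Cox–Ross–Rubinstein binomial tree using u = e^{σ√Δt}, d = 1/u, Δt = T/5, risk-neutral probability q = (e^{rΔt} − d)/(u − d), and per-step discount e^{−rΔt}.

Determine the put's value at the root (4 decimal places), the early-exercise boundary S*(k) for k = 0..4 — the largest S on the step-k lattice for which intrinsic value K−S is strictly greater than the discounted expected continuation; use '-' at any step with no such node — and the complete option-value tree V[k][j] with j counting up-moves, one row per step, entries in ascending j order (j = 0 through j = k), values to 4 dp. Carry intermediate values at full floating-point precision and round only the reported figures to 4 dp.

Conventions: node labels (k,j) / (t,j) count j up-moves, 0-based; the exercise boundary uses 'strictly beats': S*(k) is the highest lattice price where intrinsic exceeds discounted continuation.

price = 10.8483
boundary = - 90.5330 81.8559 90.5330 100.1300
tree:
10.8483
18.5270 5.2341
27.2041 10.0732 1.6453
35.0496 18.5270 3.8331 0.0000
42.1431 27.2041 8.9300 0.0000 0.0000
48.5568 35.0496 18.5270 0.0000 0.0000 0.0000

Δt=0.23240, u=1.10601, d=0.90415, q=0.56311, disc=e^(-rΔt)=0.98249
k=5 terminal: V=max(K-S,0) → 48.5568 35.0496 18.5270 0.0000 0.0000 0.0000
k=4: j=0 S=66.9169 intr=42.1431 cont=40.2338 V=42.1431[EX]; j=1 S=81.8559 intr=27.2041 cont=25.2947 V=27.2041[EX]; j=2 S=100.1300 intr=8.9300 cont=7.9525 V=8.9300[EX]; j=3 S=122.4837 intr=0.0000 cont=0.0000 V=0.0000[hold]; j=4 S=149.8279 intr=0.0000 cont=0.0000 V=0.0000[hold]  S*(4)=100.1300
k=3: j=0 S=74.0104 intr=35.0496 cont=33.1402 V=35.0496[EX]; j=1 S=90.5330 intr=18.5270 cont=16.6176 V=18.5270[EX]; j=2 S=110.7443 intr=0.0000 cont=3.8331 V=3.8331[hold]; j=3 S=135.4676 intr=0.0000 cont=0.0000 V=0.0000[hold]  S*(3)=90.5330
k=2: j=0 S=81.8559 intr=27.2041 cont=25.2947 V=27.2041[EX]; j=1 S=100.1300 intr=8.9300 cont=10.0732 V=10.0732[hold]; j=2 S=122.4837 intr=0.0000 cont=1.6453 V=1.6453[hold]  S*(2)=81.8559
k=1: j=0 S=90.5330 intr=18.5270 cont=17.2501 V=18.5270[EX]; j=1 S=110.7443 intr=0.0000 cont=5.2341 V=5.2341[hold]  S*(1)=90.5330
k=0: j=0 S=100.1300 intr=8.9300 cont=10.8483 V=10.8483[hold]  S*(0)=-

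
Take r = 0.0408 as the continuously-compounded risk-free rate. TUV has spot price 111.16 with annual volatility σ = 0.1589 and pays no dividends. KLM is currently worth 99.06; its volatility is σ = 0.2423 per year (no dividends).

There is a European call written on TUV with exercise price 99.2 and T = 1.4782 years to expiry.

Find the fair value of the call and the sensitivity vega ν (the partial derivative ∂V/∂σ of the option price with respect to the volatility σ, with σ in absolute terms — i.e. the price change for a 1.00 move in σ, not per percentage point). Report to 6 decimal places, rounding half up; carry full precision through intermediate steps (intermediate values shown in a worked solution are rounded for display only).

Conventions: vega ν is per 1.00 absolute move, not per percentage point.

price = 19.732214
ν = 32.767912

σ√T = 0.1589·√1.4782 = 0.193193
d₁ = (ln(S/K) + (r+σ²/2)T) / (σ√T) = (ln(111.16/99.2) + (0.0408+0.1589²/2)·1.4782) / 0.193193 = (0.113833 + 0.078972) / 0.193193 = 0.997993
d₂ = d₁ − σ√T = 0.997993 − 0.193193 = 0.804800
e^{−rT} = 0.941472
N(d₁) = 0.840859,  N(d₂) = 0.789533
Call price V = S·N(d₁) − K·e^{−rT}·N(d₂) = 93.469841 − 73.737627 = 19.732214
φ(d₁) = (1/√(2π))·e^{−d₁²/2} = 0.242456
ν = S·φ(d₁)·√T = 32.767912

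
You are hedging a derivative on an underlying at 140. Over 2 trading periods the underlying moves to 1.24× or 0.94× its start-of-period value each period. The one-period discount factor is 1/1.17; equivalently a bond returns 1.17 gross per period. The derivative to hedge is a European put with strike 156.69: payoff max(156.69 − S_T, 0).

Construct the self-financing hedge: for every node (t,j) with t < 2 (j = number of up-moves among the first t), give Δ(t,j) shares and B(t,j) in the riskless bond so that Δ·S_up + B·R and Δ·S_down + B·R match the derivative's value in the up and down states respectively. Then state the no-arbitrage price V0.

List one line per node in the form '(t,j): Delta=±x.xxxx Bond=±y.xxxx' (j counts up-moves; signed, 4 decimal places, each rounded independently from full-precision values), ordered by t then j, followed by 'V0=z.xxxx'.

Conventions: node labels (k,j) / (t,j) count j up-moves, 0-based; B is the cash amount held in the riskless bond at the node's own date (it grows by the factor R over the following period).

(0,0): Delta=-0.1566 Bond=23.2399
(1,0): Delta=-0.8355 Bond=116.5317
(1,1): Delta=0.0000 Bond=0.0000
V0=1.3119

Arbitrage-free pricing uses the up-move probability p* = (R−d)/(u−d) = 0.7667, discounting each step at R = 1.17.
Terminal payoffs: V(2,0)=32.9860, V(2,1)=0.0000, V(2,2)=0.0000
Node (1,0) S=131.6000: V=(p*·0.0000+(1−p*)·32.9860)/1.17=6.5784; Δ=(0.0000−32.9860)/(163.1840−123.7040)=-0.8355; B=V−Δ·S=116.5317
Node (1,1) S=173.6000: V=(p*·0.0000+(1−p*)·0.0000)/1.17=0.0000; Δ=(0.0000−0.0000)/(215.2640−163.1840)=0.0000; B=V−Δ·S=0.0000
Node (0,0) S=140.0000: V=(p*·0.0000+(1−p*)·6.5784)/1.17=1.3119; Δ=(0.0000−6.5784)/(173.6000−131.6000)=-0.1566; B=V−Δ·S=23.2399
Verification: the root portfolio costs Δ(0,0)·S0 + B(0,0) = 1.3119, matching V0.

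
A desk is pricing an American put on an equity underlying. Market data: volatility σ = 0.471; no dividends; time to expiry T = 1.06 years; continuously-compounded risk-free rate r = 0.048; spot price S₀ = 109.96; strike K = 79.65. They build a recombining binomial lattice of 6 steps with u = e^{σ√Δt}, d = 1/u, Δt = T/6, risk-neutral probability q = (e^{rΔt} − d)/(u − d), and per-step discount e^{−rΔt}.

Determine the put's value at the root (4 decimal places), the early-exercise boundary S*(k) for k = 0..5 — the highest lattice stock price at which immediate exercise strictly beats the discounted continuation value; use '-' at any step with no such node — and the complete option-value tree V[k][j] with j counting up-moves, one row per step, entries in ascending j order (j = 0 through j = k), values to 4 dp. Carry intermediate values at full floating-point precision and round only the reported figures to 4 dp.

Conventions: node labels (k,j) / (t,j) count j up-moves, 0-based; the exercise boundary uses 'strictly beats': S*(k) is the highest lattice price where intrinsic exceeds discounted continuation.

price = 5.8318
boundary = - - - - 49.8111 60.7161
tree:
5.8318
9.1592 2.2154
14.0511 3.8530 0.4237
20.9071 6.6363 0.8094 0.0000
29.8389 11.2944 1.5461 0.0000 0.0000
38.7852 18.9339 2.9534 0.0000 0.0000 0.0000
46.1247 29.8389 5.6417 0.0000 0.0000 0.0000 0.0000

params: Δt=0.17667 u=1.21893 d=0.82039 q=0.47204 e^(-rΔt)=0.99156
t_6 payoffs: 46.1247 29.8389 5.6417 0.0000 0.0000 0.0000 0.0000
t_5: node(5,0) S=40.8648 payoff=38.7852 vs cont=38.1126 → 38.7852 [stop]  node(5,1) S=60.7161 payoff=18.9339 vs cont=18.2614 → 18.9339 [stop]  node(5,2) S=90.2106 payoff=0.0000 vs cont=2.9534 → 2.9534 [wait]  node(5,3) S=134.0330 payoff=0.0000 vs cont=0.0000 → 0.0000 [wait]  node(5,4) S=199.1434 payoff=0.0000 vs cont=0.0000 → 0.0000 [wait]  node(5,5) S=295.8830 payoff=0.0000 vs cont=0.0000 → 0.0000 [wait]  ⇒ S*(5)=60.7161
t_4: node(4,0) S=49.8111 payoff=29.8389 vs cont=29.1663 → 29.8389 [stop]  node(4,1) S=74.0083 payoff=5.6417 vs cont=11.2944 → 11.2944 [wait]  node(4,2) S=109.9600 payoff=0.0000 vs cont=1.5461 → 1.5461 [wait]  node(4,3) S=163.3762 payoff=0.0000 vs cont=0.0000 → 0.0000 [wait]  node(4,4) S=242.7409 payoff=0.0000 vs cont=0.0000 → 0.0000 [wait]  ⇒ S*(4)=49.8111
t_3: node(3,0) S=60.7161 payoff=18.9339 vs cont=20.9071 → 20.9071 [wait]  node(3,1) S=90.2106 payoff=0.0000 vs cont=6.6363 → 6.6363 [wait]  node(3,2) S=134.0330 payoff=0.0000 vs cont=0.8094 → 0.8094 [wait]  node(3,3) S=199.1434 payoff=0.0000 vs cont=0.0000 → 0.0000 [wait]  ⇒ S*(3)=-
t_2: node(2,0) S=74.0083 payoff=5.6417 vs cont=14.0511 → 14.0511 [wait]  node(2,1) S=109.9600 payoff=0.0000 vs cont=3.8530 → 3.8530 [wait]  node(2,2) S=163.3762 payoff=0.0000 vs cont=0.4237 → 0.4237 [wait]  ⇒ S*(2)=-
t_1: node(1,0) S=90.2106 payoff=0.0000 vs cont=9.1592 → 9.1592 [wait]  node(1,1) S=134.0330 payoff=0.0000 vs cont=2.2154 → 2.2154 [wait]  ⇒ S*(1)=-
t_0: node(0,0) S=109.9600 payoff=0.0000 vs cont=5.8318 → 5.8318 [wait]  ⇒ S*(0)=-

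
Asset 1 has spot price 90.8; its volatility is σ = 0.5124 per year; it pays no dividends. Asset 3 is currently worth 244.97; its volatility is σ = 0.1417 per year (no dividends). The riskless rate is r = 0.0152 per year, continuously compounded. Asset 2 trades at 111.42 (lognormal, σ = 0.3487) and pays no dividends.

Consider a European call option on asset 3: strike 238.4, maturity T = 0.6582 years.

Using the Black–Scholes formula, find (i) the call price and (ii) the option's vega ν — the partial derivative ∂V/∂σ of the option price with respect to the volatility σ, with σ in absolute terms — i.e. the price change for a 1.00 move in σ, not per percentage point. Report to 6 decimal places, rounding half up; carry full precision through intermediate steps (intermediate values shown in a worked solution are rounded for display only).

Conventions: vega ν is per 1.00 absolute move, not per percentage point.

σ√T = 0.1417·√0.6582 = 0.114961
d₁ = (ln(S/K) + (r+σ²/2)T) / (σ√T) = (ln(244.97/238.4) + (0.0152+0.1417²/2)·0.6582) / 0.114961 = (0.027186 + 0.016613) / 0.114961 = 0.380987
d₂ = d₁ − σ√T = 0.380987 − 0.114961 = 0.266026
e^{−rT} = 0.990045
N(d₁) = 0.648393,  N(d₂) = 0.604890
Call price V = S·N(d₁) − K·e^{−rT}·N(d₂) = 158.836930 − 142.770341 = 16.066588
φ(d₁) = (1/√(2π))·e^{−d₁²/2} = 0.371015
ν = S·φ(d₁)·√T = 73.736551

price = 16.066588
ν = 73.736551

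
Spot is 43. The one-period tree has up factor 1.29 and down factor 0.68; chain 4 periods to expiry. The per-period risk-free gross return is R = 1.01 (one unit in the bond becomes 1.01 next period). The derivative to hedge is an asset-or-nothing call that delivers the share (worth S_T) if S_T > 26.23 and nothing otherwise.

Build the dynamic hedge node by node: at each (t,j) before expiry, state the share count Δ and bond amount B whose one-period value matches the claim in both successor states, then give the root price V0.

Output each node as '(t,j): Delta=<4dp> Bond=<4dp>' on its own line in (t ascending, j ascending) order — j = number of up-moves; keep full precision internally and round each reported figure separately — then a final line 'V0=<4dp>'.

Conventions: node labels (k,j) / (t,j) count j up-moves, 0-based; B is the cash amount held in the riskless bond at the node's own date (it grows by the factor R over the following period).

(0,0): Delta=1.1912 Bond=-12.1205
(1,0): Delta=1.3806 Bond=-17.7796
(1,1): Delta=1.1065 Bond=-7.5429
(2,0): Delta=1.4612 Bond=-19.5608
(2,1): Delta=1.3445 Bond=-16.5970
(2,2): Delta=1.0000 Bond=0.0000
(3,0): Delta=0.0000 Bond=0.0000
(3,1): Delta=2.1148 Bond=-36.5194
(3,2): Delta=1.0000 Bond=0.0000
(3,3): Delta=1.0000 Bond=0.0000
V0=39.1000

Arbitrage-free pricing uses the up-move probability p* = (R−d)/(u−d) = 0.5410, discounting each step at R = 1.01.
At maturity the claim pays: V(4,0)=0.0000, V(4,1)=0.0000, V(4,2)=33.0876, V(4,3)=62.7692, V(4,4)=119.0768
Node (3,0) S=13.5206: V=(p*·0.0000+(1−p*)·0.0000)/1.01=0.0000; Δ=(0.0000−0.0000)/(17.4415−9.1940)=0.0000; B=V−Δ·S=0.0000
Node (3,1) S=25.6493: V=(p*·33.0876+(1−p*)·0.0000)/1.01=17.7226; Δ=(33.0876−0.0000)/(33.0876−17.4415)=2.1148; B=V−Δ·S=-36.5194
Node (3,2) S=48.6583: V=(p*·62.7692+(1−p*)·33.0876)/1.01=48.6583; Δ=(62.7692−33.0876)/(62.7692−33.0876)=1.0000; B=V−Δ·S=0.0000
Node (3,3) S=92.3076: V=(p*·119.0768+(1−p*)·62.7692)/1.01=92.3076; Δ=(119.0768−62.7692)/(119.0768−62.7692)=1.0000; B=V−Δ·S=0.0000
Node (2,0) S=19.8832: V=(p*·17.7226+(1−p*)·0.0000)/1.01=9.4927; Δ=(17.7226−0.0000)/(25.6493−13.5206)=1.4612; B=V−Δ·S=-19.5608
Node (2,1) S=37.7196: V=(p*·48.6583+(1−p*)·17.7226)/1.01=34.1171; Δ=(48.6583−17.7226)/(48.6583−25.6493)=1.3445; B=V−Δ·S=-16.5970
Node (2,2) S=71.5563: V=(p*·92.3076+(1−p*)·48.6583)/1.01=71.5563; Δ=(92.3076−48.6583)/(92.3076−48.6583)=1.0000; B=V−Δ·S=0.0000
Node (1,0) S=29.2400: V=(p*·34.1171+(1−p*)·9.4927)/1.01=22.5883; Δ=(34.1171−9.4927)/(37.7196−19.8832)=1.3806; B=V−Δ·S=-17.7796
Node (1,1) S=55.4700: V=(p*·71.5563+(1−p*)·34.1171)/1.01=53.8328; Δ=(71.5563−34.1171)/(71.5563−37.7196)=1.1065; B=V−Δ·S=-7.5429
Node (0,0) S=43.0000: V=(p*·53.8328+(1−p*)·22.5883)/1.01=39.1000; Δ=(53.8328−22.5883)/(55.4700−29.2400)=1.1912; B=V−Δ·S=-12.1205
As a check, the time-0 holding Δ(0,0)·S0 + B(0,0) comes to 39.1000 — exactly V0.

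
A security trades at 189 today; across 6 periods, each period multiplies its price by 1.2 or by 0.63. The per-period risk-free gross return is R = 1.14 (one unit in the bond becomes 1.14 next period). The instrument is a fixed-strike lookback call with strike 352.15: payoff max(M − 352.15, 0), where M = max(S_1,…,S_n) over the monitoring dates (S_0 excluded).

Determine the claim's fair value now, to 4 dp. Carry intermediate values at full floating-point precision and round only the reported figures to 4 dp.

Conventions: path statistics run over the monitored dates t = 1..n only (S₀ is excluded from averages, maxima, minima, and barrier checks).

price = 54.0718

Set p* = 0.8947 (from d < R < u); the path-dependent value is the discounted p*-expectation over all price paths.
Enumerate all 2^6 = 64 price paths (U = up ×1.2, D = down ×0.63); each path with k up-moves has probability p*^k·(1−p*)^(6−k).
DDDDDD: M=119.0700, payoff=0.0000, prob=0.000001
UDDDDD: M=226.8000, payoff=0.0000, prob=0.000012
DUDDDD: M=142.8840, payoff=0.0000, prob=0.000012
UUDDDD: M=272.1600, payoff=0.0000, prob=0.000098
DDUDDD: M=119.0700, payoff=0.0000, prob=0.000012
UDUDDD: M=226.8000, payoff=0.0000, prob=0.000098
DUUDDD: M=171.4608, payoff=0.0000, prob=0.000098
UUUDDD: M=326.5920, payoff=0.0000, prob=0.000835
DDDUDD: M=119.0700, payoff=0.0000, prob=0.000012
UDDUDD: M=226.8000, payoff=0.0000, prob=0.000098
DUDUDD: M=142.8840, payoff=0.0000, prob=0.000098
UUDUDD: M=272.1600, payoff=0.0000, prob=0.000835
DDUUDD: M=119.0700, payoff=0.0000, prob=0.000098
UDUUDD: M=226.8000, payoff=0.0000, prob=0.000835
DUUUDD: M=205.7530, payoff=0.0000, prob=0.000835
UUUUDD: M=391.9104, payoff=39.7604, prob=0.007101
DDDDUD: M=119.0700, payoff=0.0000, prob=0.000012
UDDDUD: M=226.8000, payoff=0.0000, prob=0.000098
DUDDUD: M=142.8840, payoff=0.0000, prob=0.000098
UUDDUD: M=272.1600, payoff=0.0000, prob=0.000835
DDUDUD: M=119.0700, payoff=0.0000, prob=0.000098
UDUDUD: M=226.8000, payoff=0.0000, prob=0.000835
DUUDUD: M=171.4608, payoff=0.0000, prob=0.000835
UUUDUD: M=326.5920, payoff=0.0000, prob=0.007101
DDDUUD: M=119.0700, payoff=0.0000, prob=0.000098
UDDUUD: M=226.8000, payoff=0.0000, prob=0.000835
DUDUUD: M=142.8840, payoff=0.0000, prob=0.000835
UUDUUD: M=272.1600, payoff=0.0000, prob=0.007101
DDUUUD: M=129.6244, payoff=0.0000, prob=0.000835
UDUUUD: M=246.9036, payoff=0.0000, prob=0.007101
DUUUUD: M=246.9036, payoff=0.0000, prob=0.007101
UUUUUD: M=470.2925, payoff=118.1425, prob=0.060361
DDDDDU: M=119.0700, payoff=0.0000, prob=0.000012
UDDDDU: M=226.8000, payoff=0.0000, prob=0.000098
DUDDDU: M=142.8840, payoff=0.0000, prob=0.000098
UUDDDU: M=272.1600, payoff=0.0000, prob=0.000835
DDUDDU: M=119.0700, payoff=0.0000, prob=0.000098
UDUDDU: M=226.8000, payoff=0.0000, prob=0.000835
DUUDDU: M=171.4608, payoff=0.0000, prob=0.000835
UUUDDU: M=326.5920, payoff=0.0000, prob=0.007101
DDDUDU: M=119.0700, payoff=0.0000, prob=0.000098
UDDUDU: M=226.8000, payoff=0.0000, prob=0.000835
DUDUDU: M=142.8840, payoff=0.0000, prob=0.000835
UUDUDU: M=272.1600, payoff=0.0000, prob=0.007101
DDUUDU: M=119.0700, payoff=0.0000, prob=0.000835
UDUUDU: M=226.8000, payoff=0.0000, prob=0.007101
DUUUDU: M=205.7530, payoff=0.0000, prob=0.007101
UUUUDU: M=391.9104, payoff=39.7604, prob=0.060361
DDDDUU: M=119.0700, payoff=0.0000, prob=0.000098
UDDDUU: M=226.8000, payoff=0.0000, prob=0.000835
DUDDUU: M=142.8840, payoff=0.0000, prob=0.000835
UUDDUU: M=272.1600, payoff=0.0000, prob=0.007101
DDUDUU: M=119.0700, payoff=0.0000, prob=0.000835
UDUDUU: M=226.8000, payoff=0.0000, prob=0.007101
DUUDUU: M=171.4608, payoff=0.0000, prob=0.007101
UUUDUU: M=326.5920, payoff=0.0000, prob=0.060361
DDDUUU: M=119.0700, payoff=0.0000, prob=0.000835
UDDUUU: M=226.8000, payoff=0.0000, prob=0.007101
DUDUUU: M=155.5492, payoff=0.0000, prob=0.007101
UUDUUU: M=296.2843, payoff=0.0000, prob=0.060361
DDUUUU: M=155.5492, payoff=0.0000, prob=0.007101
UDUUUU: M=296.2843, payoff=0.0000, prob=0.060361
DUUUUU: M=296.2843, payoff=0.0000, prob=0.060361
UUUUUU: M=564.3510, payoff=212.2010, prob=0.513064
Price = Σ prob·payoff / R^6 = 118.686225 / 2.194973 = 54.0718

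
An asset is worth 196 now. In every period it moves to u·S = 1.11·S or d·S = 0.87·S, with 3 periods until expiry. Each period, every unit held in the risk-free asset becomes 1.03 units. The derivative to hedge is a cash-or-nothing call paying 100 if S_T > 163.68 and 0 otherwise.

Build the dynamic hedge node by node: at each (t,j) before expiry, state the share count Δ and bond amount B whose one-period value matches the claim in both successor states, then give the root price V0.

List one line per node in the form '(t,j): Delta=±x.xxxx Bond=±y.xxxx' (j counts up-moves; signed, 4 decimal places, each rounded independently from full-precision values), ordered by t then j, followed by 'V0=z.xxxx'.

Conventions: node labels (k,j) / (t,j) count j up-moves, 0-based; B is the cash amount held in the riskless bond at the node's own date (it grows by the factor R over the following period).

Arbitrage-free pricing uses the up-move probability p* = (R−d)/(u−d) = 0.6667, discounting each step at R = 1.03.
Terminal payoffs: V(3,0)=0.0000, V(3,1)=100.0000, V(3,2)=100.0000, V(3,3)=100.0000
(2,0): S=148.3524. Δ = (V_up−V_dn)/(S_up−S_dn) = (100.0000−0.0000)/(164.6712−129.0666) = 2.8086. V = [p*·100.0000 + (1−p*)·0.0000]/1.03 = 64.7249. B = V − Δ·S = -351.9417.
(2,1): S=189.2772. Δ = (V_up−V_dn)/(S_up−S_dn) = (100.0000−100.0000)/(210.0977−164.6712) = 0.0000. V = [p*·100.0000 + (1−p*)·100.0000]/1.03 = 97.0874. B = V − Δ·S = 97.0874.
(2,2): S=241.4916. Δ = (V_up−V_dn)/(S_up−S_dn) = (100.0000−100.0000)/(268.0557−210.0977) = 0.0000. V = [p*·100.0000 + (1−p*)·100.0000]/1.03 = 97.0874. B = V − Δ·S = 97.0874.
(1,0): S=170.5200. Δ = (V_up−V_dn)/(S_up−S_dn) = (97.0874−64.7249)/(189.2772−148.3524) = 0.7908. V = [p*·97.0874 + (1−p*)·64.7249]/1.03 = 83.7863. B = V − Δ·S = -51.0573.
(1,1): S=217.5600. Δ = (V_up−V_dn)/(S_up−S_dn) = (97.0874−97.0874)/(241.4916−189.2772) = 0.0000. V = [p*·97.0874 + (1−p*)·97.0874]/1.03 = 94.2596. B = V − Δ·S = 94.2596.
(0,0): S=196.0000. Δ = (V_up−V_dn)/(S_up−S_dn) = (94.2596−83.7863)/(217.5600−170.5200) = 0.2226. V = [p*·94.2596 + (1−p*)·83.7863]/1.03 = 88.1248. B = V − Δ·S = 44.4861.
Sanity check at the root: Δ(0,0)·S0 + B(0,0) reproduces V0 = 88.1248.

(0,0): Delta=0.2226 Bond=44.4861
(1,0): Delta=0.7908 Bond=-51.0573
(1,1): Delta=0.0000 Bond=94.2596
(2,0): Delta=2.8086 Bond=-351.9417
(2,1): Delta=0.0000 Bond=97.0874
(2,2): Delta=0.0000 Bond=97.0874
V0=88.1248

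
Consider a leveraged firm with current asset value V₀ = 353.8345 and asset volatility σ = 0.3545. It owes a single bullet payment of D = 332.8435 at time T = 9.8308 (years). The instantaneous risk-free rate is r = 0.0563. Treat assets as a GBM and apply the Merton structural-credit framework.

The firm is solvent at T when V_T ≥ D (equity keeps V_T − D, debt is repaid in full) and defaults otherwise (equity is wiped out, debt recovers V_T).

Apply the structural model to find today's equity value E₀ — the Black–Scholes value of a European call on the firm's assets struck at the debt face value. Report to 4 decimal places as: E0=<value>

E0=211.0286

With assets at 353.8345 and a single debt payment of 332.8435 at 9.8308 years:
d₁ = [ln(V₀/D) + (r + σ²/2)T] / (σ√T)
   = [ln(353.8345/332.8435) + (0.0563 + 0.5·0.3545²)·9.8308] / (0.3545·√9.8308)
   = [0.061157 + 1.171194] / 1.111503 = 1.108724
d₂ = d₁ − σ√T = 1.108724 − 1.111503 = -0.002779
N(d₁) = 0.866225,  N(d₂) = 0.498891,  e^(−rT) = 0.574949
E₀ = V₀·N(d₁) − D·e^(−rT)·N(d₂)
   = 353.8345·0.866225 − 332.8435·0.574949·0.498891 = 211.028579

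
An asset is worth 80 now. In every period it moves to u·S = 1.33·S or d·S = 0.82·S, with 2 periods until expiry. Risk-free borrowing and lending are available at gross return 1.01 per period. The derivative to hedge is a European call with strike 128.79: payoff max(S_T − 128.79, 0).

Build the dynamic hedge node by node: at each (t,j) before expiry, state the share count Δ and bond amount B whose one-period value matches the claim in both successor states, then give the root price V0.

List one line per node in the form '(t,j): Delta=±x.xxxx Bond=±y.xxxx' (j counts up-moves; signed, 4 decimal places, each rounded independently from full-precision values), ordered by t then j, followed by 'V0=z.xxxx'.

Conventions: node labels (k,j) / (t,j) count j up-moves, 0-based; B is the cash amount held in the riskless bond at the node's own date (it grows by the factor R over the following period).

Risk-neutral probability p* = (R−d)/(u−d) = (1.01−0.82)/(1.33−0.82) = 0.3725.
Expiry values: V(2,0)=0.0000, V(2,1)=0.0000, V(2,2)=12.7220
  t=1,j=0: stock 65.6000 → up 87.2480 (V=0.0000), down 53.7920 (V=0.0000). Price 0.0000; hedge Δ=0.0000, bond B=0.0000.
  t=1,j=1: stock 106.4000 → up 141.5120 (V=12.7220), down 87.2480 (V=0.0000). Price 4.6926; hedge Δ=0.2344, bond B=-20.2525.
  t=0,j=0: stock 80.0000 → up 106.4000 (V=4.6926), down 65.6000 (V=0.0000). Price 1.7309; hedge Δ=0.1150, bond B=-7.4703.
As a check, the time-0 holding Δ(0,0)·S0 + B(0,0) comes to 1.7309 — exactly V0.

(0,0): Delta=0.1150 Bond=-7.4703
(1,0): Delta=0.0000 Bond=0.0000
(1,1): Delta=0.2344 Bond=-20.2525
V0=1.7309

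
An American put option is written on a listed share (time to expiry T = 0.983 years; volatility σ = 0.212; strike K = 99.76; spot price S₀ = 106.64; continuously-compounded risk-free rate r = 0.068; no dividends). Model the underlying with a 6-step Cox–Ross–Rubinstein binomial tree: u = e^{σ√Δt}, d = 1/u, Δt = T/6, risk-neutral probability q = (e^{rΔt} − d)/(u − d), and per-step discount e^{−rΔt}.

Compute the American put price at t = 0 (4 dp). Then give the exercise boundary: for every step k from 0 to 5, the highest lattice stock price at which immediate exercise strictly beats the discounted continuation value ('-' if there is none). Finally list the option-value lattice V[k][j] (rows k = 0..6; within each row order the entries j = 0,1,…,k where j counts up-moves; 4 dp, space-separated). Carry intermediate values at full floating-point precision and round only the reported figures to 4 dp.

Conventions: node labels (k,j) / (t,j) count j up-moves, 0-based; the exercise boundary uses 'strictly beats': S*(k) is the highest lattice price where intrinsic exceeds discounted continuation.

price = 3.8209
boundary = - - - 82.4366 75.6577 82.4366
tree:
3.8209
6.5573 1.6037
10.8823 3.0635 0.4118
17.3234 5.7021 0.9127 0.0000
24.1023 10.2270 2.0229 0.0000 0.0000
30.3237 17.3234 4.4835 0.0000 0.0000 0.0000
36.0335 24.1023 9.9372 0.0000 0.0000 0.0000 0.0000

Δt=0.16383, u=1.08960, d=0.91777, q=0.54376, disc=e^(-rΔt)=0.98892
k=6 terminal: V=max(K-S,0) → 36.0335 24.1023 9.9372 0.0000 0.0000 0.0000 0.0000
k=5: j=0 S=69.4363 intr=30.3237 cont=29.2185 V=30.3237[EX]; j=1 S=82.4366 intr=17.3234 cont=16.2182 V=17.3234[EX]; j=2 S=97.8709 intr=1.8891 cont=4.4835 V=4.4835[hold]; j=3 S=116.1948 intr=0.0000 cont=0.0000 V=0.0000[hold]; j=4 S=137.9496 intr=0.0000 cont=0.0000 V=0.0000[hold]; j=5 S=163.7773 intr=0.0000 cont=0.0000 V=0.0000[hold]  S*(5)=82.4366
k=4: j=0 S=75.6577 intr=24.1023 cont=22.9971 V=24.1023[EX]; j=1 S=89.8228 intr=9.9372 cont=10.2270 V=10.2270[hold]; j=2 S=106.6400 intr=0.0000 cont=2.0229 V=2.0229[hold]; j=3 S=126.6058 intr=0.0000 cont=0.0000 V=0.0000[hold]; j=4 S=150.3097 intr=0.0000 cont=0.0000 V=0.0000[hold]  S*(4)=75.6577
k=3: j=0 S=82.4366 intr=17.3234 cont=16.3741 V=17.3234[EX]; j=1 S=97.8709 intr=1.8891 cont=5.7021 V=5.7021[hold]; j=2 S=116.1948 intr=0.0000 cont=0.9127 V=0.9127[hold]; j=3 S=137.9496 intr=0.0000 cont=0.0000 V=0.0000[hold]  S*(3)=82.4366
k=2: j=0 S=89.8228 intr=9.9372 cont=10.8823 V=10.8823[hold]; j=1 S=106.6400 intr=0.0000 cont=3.0635 V=3.0635[hold]; j=2 S=126.6058 intr=0.0000 cont=0.4118 V=0.4118[hold]  S*(2)=-
k=1: j=0 S=97.8709 intr=1.8891 cont=6.5573 V=6.5573[hold]; j=1 S=116.1948 intr=0.0000 cont=1.6037 V=1.6037[hold]  S*(1)=-
k=0: j=0 S=106.6400 intr=0.0000 cont=3.8209 V=3.8209[hold]  S*(0)=-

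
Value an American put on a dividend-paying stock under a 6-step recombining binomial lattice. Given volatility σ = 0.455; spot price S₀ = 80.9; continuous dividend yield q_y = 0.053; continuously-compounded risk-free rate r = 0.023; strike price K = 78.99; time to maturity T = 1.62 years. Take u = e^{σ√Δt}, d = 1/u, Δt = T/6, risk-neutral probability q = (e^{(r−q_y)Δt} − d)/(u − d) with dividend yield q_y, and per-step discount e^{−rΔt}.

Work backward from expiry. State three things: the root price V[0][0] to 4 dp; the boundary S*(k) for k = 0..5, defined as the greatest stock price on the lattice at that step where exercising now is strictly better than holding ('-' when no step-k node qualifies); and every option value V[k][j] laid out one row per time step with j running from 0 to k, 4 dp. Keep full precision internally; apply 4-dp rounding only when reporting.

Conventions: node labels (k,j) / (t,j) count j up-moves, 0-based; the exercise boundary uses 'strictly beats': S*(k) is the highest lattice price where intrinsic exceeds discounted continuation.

Δt=0.27000  u=1.26671  d=0.78945  q=0.42426  discount=0.99381
step 6 (expiry): payoffs max(K−S,0) = 59.4070 47.5678 28.5712 0.0000 0.0000 0.0000 0.0000
step 5: (k=5,j=0): S=24.8061, K−S=54.1839, hold=54.0474 ⇒ V=54.1839 exercise | (k=5,j=1): S=39.8029, K−S=39.1871, hold=39.2636 ⇒ V=39.2636 continue | (k=5,j=2): S=63.8661, K−S=15.1239, hold=16.3476 ⇒ V=16.3476 continue | (k=5,j=3): S=102.4770, K−S=0.0000, hold=0.0000 ⇒ V=0.0000 continue | (k=5,j=4): S=164.4306, K−S=0.0000, hold=0.0000 ⇒ V=0.0000 continue | (k=5,j=5): S=263.8389, K−S=0.0000, hold=0.0000 ⇒ V=0.0000 continue  boundary S*=24.8061
step 4: (k=4,j=0): S=31.4222, K−S=47.5678, hold=47.5575 ⇒ V=47.5678 exercise | (k=4,j=1): S=50.4188, K−S=28.5712, hold=29.3583 ⇒ V=29.3583 continue | (k=4,j=2): S=80.9000, K−S=0.0000, hold=9.3536 ⇒ V=9.3536 continue | (k=4,j=3): S=129.8089, K−S=0.0000, hold=0.0000 ⇒ V=0.0000 continue | (k=4,j=4): S=208.2863, K−S=0.0000, hold=0.0000 ⇒ V=0.0000 continue  boundary S*=31.4222
step 3: (k=3,j=0): S=39.8029, K−S=39.1871, hold=39.5955 ⇒ V=39.5955 continue | (k=3,j=1): S=63.8661, K−S=15.1239, hold=20.7418 ⇒ V=20.7418 continue | (k=3,j=2): S=102.4770, K−S=0.0000, hold=5.3519 ⇒ V=5.3519 continue | (k=3,j=3): S=164.4306, K−S=0.0000, hold=0.0000 ⇒ V=0.0000 continue  boundary S*=-
step 2: (k=2,j=0): S=50.4188, K−S=28.5712, hold=31.4010 ⇒ V=31.4010 continue | (k=2,j=1): S=80.9000, K−S=0.0000, hold=14.1244 ⇒ V=14.1244 continue | (k=2,j=2): S=129.8089, K−S=0.0000, hold=3.0622 ⇒ V=3.0622 continue  boundary S*=-
step 1: (k=1,j=0): S=63.8661, K−S=15.1239, hold=23.9221 ⇒ V=23.9221 continue | (k=1,j=1): S=102.4770, K−S=0.0000, hold=9.3727 ⇒ V=9.3727 continue  boundary S*=-
step 0: (k=0,j=0): S=80.9000, K−S=0.0000, hold=17.6395 ⇒ V=17.6395 continue  boundary S*=-

price = 17.6395
boundary = - - - - 31.4222 24.8061
tree:
17.6395
23.9221 9.3727
31.4010 14.1244 3.0622
39.5955 20.7418 5.3519 0.0000
47.5678 29.3583 9.3536 0.0000 0.0000
54.1839 39.2636 16.3476 0.0000 0.0000 0.0000
59.4070 47.5678 28.5712 0.0000 0.0000 0.0000 0.0000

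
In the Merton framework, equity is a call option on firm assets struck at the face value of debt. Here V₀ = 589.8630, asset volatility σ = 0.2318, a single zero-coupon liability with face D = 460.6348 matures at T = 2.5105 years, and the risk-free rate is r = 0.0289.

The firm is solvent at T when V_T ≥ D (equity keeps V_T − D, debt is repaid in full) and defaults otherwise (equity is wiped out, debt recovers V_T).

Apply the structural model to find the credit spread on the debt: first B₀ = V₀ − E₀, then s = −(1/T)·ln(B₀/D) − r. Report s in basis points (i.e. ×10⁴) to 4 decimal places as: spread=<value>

Equity is a call on the firm's assets struck at D = 460.6348:
d₁ = [ln(V₀/D) + (r + σ²/2)T] / (σ√T)
   = [ln(589.8630/460.6348) + (0.0289 + 0.5·0.2318²)·2.5105] / (0.2318·√2.5105)
   = [0.247285 + 0.140000] / 0.367277 = 1.054475
d₂ = d₁ − σ√T = 1.054475 − 0.367277 = 0.687198
N(d₁) = 0.854167,  N(d₂) = 0.754021,  e^(−rT) = 0.930016
E₀ = V₀·N(d₁) − D·e^(−rT)·N(d₂)
   = 589.8630·0.854167 − 460.6348·0.930016·0.754021 = 180.820727
B₀ = V₀ − E₀ = 589.8630 − 180.820727 = 409.042273
spread = −(1/T)·ln(B₀/D) − r = −(1/2.5105)·ln(409.042273/460.6348) − 0.0289 = 0.01841608
in basis points: 0.01841608 × 10⁴ = 184.1608 bp

spread=184.1608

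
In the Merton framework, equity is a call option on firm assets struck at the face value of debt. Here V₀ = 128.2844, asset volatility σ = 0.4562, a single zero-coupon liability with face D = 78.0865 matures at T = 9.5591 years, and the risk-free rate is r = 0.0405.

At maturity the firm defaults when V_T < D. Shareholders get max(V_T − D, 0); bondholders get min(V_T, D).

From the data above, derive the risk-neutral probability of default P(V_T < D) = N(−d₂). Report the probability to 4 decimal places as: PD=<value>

Apply the equity-as-call identities (strike 78.0865, horizon 9.5591 years):
d₁ = [ln(V₀/D) + (r + σ²/2)T] / (σ√T)
   = [ln(128.2844/78.0865) + (0.0405 + 0.5·0.4562²)·9.5591] / (0.4562·√9.5591)
   = [0.496432 + 1.381856] / 1.410470 = 1.331676
d₂ = d₁ − σ√T = 1.331676 − 1.410470 = -0.078794
risk-neutral PD = N(−d₂) = N(0.078794) = 0.531402

PD=0.5314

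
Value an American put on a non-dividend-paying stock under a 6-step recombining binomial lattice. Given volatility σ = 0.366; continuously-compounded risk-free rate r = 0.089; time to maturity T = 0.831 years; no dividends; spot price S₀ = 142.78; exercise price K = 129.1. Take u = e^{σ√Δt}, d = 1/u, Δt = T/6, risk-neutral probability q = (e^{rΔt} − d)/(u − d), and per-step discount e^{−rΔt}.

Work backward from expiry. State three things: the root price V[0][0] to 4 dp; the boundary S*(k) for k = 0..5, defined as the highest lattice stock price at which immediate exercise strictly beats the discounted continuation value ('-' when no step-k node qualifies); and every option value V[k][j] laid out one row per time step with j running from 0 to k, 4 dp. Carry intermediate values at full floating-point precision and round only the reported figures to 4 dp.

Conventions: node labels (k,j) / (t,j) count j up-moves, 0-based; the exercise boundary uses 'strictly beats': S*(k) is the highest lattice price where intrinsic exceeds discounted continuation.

price = 9.1968
boundary = - - - 94.8862 82.8034 94.8862
tree:
9.1968
14.7761 4.0891
22.9590 7.3160 1.1051
34.2138 12.7622 2.2897 0.0000
46.2966 21.4779 4.7443 0.0000 0.0000
56.8408 34.2138 9.8301 0.0000 0.0000 0.0000
66.0423 46.2966 20.3679 0.0000 0.0000 0.0000 0.0000

Δt=0.13850  u=1.14592  d=0.87266  q=0.51139  discount=0.98775
step 6 (expiry): payoffs max(K−S,0) = 66.0423 46.2966 20.3679 0.0000 0.0000 0.0000 0.0000
step 5: (k=5,j=0): S=72.2592, K−S=56.8408, hold=55.2592 ⇒ V=56.8408 exercise | (k=5,j=1): S=94.8862, K−S=34.2138, hold=32.6323 ⇒ V=34.2138 exercise | (k=5,j=2): S=124.5984, K−S=4.5016, hold=9.8301 ⇒ V=9.8301 continue | (k=5,j=3): S=163.6147, K−S=0.0000, hold=0.0000 ⇒ V=0.0000 continue | (k=5,j=4): S=214.8483, K−S=0.0000, hold=0.0000 ⇒ V=0.0000 continue | (k=5,j=5): S=282.1250, K−S=0.0000, hold=0.0000 ⇒ V=0.0000 continue  boundary S*=94.8862
step 4: (k=4,j=0): S=82.8034, K−S=46.2966, hold=44.7150 ⇒ V=46.2966 exercise | (k=4,j=1): S=108.7321, K−S=20.3679, hold=21.4779 ⇒ V=21.4779 continue | (k=4,j=2): S=142.7800, K−S=0.0000, hold=4.7443 ⇒ V=4.7443 continue | (k=4,j=3): S=187.4895, K−S=0.0000, hold=0.0000 ⇒ V=0.0000 continue | (k=4,j=4): S=246.1993, K−S=0.0000, hold=0.0000 ⇒ V=0.0000 continue  boundary S*=82.8034
step 3: (k=3,j=0): S=94.8862, K−S=34.2138, hold=33.1929 ⇒ V=34.2138 exercise | (k=3,j=1): S=124.5984, K−S=4.5016, hold=12.7622 ⇒ V=12.7622 continue | (k=3,j=2): S=163.6147, K−S=0.0000, hold=2.2897 ⇒ V=2.2897 continue | (k=3,j=3): S=214.8483, K−S=0.0000, hold=0.0000 ⇒ V=0.0000 continue  boundary S*=94.8862
step 2: (k=2,j=0): S=108.7321, K−S=20.3679, hold=22.9590 ⇒ V=22.9590 continue | (k=2,j=1): S=142.7800, K−S=0.0000, hold=7.3160 ⇒ V=7.3160 continue | (k=2,j=2): S=187.4895, K−S=0.0000, hold=1.1051 ⇒ V=1.1051 continue  boundary S*=-
step 1: (k=1,j=0): S=124.5984, K−S=4.5016, hold=14.7761 ⇒ V=14.7761 continue | (k=1,j=1): S=163.6147, K−S=0.0000, hold=4.0891 ⇒ V=4.0891 continue  boundary S*=-
step 0: (k=0,j=0): S=142.7800, K−S=0.0000, hold=9.1968 ⇒ V=9.1968 continue  boundary S*=-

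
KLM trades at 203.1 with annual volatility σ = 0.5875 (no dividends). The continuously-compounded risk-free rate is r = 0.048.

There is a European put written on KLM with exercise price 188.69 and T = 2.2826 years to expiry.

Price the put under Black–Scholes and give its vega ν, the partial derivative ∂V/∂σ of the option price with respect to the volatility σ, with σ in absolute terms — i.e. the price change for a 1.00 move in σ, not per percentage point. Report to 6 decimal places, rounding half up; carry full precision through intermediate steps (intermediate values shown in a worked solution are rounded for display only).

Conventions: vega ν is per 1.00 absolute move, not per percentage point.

price = 48.066474
ν = 99.093803

σ√T = 0.5875·√2.2826 = 0.887611
d₁ = (ln(S/K) + (r+σ²/2)T) / (σ√T) = (ln(203.1/188.69) + (0.048+0.5875²/2)·2.2826) / 0.887611 = (0.073593 + 0.503492) / 0.887611 = 0.650155
d₂ = d₁ − σ√T = 0.650155 − 0.887611 = -0.237456
e^{−rT} = 0.896224
N(−d₁) = 0.257796,  N(−d₂) = 0.593849
Put price V = K·e^{−rT}·N(−d₂) − S·N(−d₁) = 100.424869 − 52.358395 = 48.066474
φ(d₁) = (1/√(2π))·e^{−d₁²/2} = 0.322940
ν = S·φ(d₁)·√T = 99.093803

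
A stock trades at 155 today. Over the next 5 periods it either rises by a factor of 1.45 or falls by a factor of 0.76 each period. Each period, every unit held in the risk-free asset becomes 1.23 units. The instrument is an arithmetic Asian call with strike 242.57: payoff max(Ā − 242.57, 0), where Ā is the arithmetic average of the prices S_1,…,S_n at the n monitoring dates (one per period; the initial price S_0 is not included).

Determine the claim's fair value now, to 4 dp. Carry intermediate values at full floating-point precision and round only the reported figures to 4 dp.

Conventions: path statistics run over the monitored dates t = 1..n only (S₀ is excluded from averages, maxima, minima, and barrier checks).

price = 30.3602

Under the martingale measure an up-move has probability p* = 0.6812; value the claim as the probability-weighted average of per-path payoffs, discounted 5 periods at R = 1.23.
Enumerate all 2^5 = 32 price paths (U = up ×1.45, D = down ×0.76); each path with k up-moves has probability p*^k·(1−p*)^(5−k).
DDDDD: Ā=73.2763, payoff=0.0000, prob=0.003295
UDDDD: Ā=139.8034, payoff=0.0000, prob=0.007040
DUDDD: Ā=118.4134, payoff=0.0000, prob=0.007040
UUDDD: Ā=225.9203, payoff=0.0000, prob=0.015039
DDUDD: Ā=102.1570, payoff=0.0000, prob=0.007040
UDUDD: Ā=194.9048, payoff=0.0000, prob=0.015039
DUUDD: Ā=173.5148, payoff=0.0000, prob=0.015039
UUUDD: Ā=331.0479, payoff=88.4779, prob=0.032129
DDDUD: Ā=89.8021, payoff=0.0000, prob=0.007040
UDDUD: Ā=171.3330, payoff=0.0000, prob=0.015039
DUDUD: Ā=149.9430, payoff=0.0000, prob=0.015039
UUDUD: Ā=286.0755, payoff=43.5055, prob=0.032129
DDUUD: Ā=133.6866, payoff=0.0000, prob=0.015039
UDUUD: Ā=255.0600, payoff=12.4900, prob=0.032129
DUUUD: Ā=233.6700, payoff=0.0000, prob=0.032129
UUUUD: Ā=445.8177, payoff=203.2477, prob=0.068639
DDDDU: Ā=80.4124, payoff=0.0000, prob=0.007040
UDDDU: Ā=153.4184, payoff=0.0000, prob=0.015039
DUDDU: Ā=132.0284, payoff=0.0000, prob=0.015039
UUDDU: Ā=251.8964, payoff=9.3264, prob=0.032129
DDUDU: Ā=115.7720, payoff=0.0000, prob=0.015039
UDUDU: Ā=220.8809, payoff=0.0000, prob=0.032129
DUUDU: Ā=199.4909, payoff=0.0000, prob=0.032129
UUUDU: Ā=380.6076, payoff=138.0376, prob=0.068639
DDDUU: Ā=103.4172, payoff=0.0000, prob=0.015039
UDDUU: Ā=197.3091, payoff=0.0000, prob=0.032129
DUDUU: Ā=175.9191, payoff=0.0000, prob=0.032129
UUDUU: Ā=335.6351, payoff=93.0651, prob=0.068639
DDUUU: Ā=159.6627, payoff=0.0000, prob=0.032129
UDUUU: Ā=304.6196, payoff=62.0496, prob=0.068639
DUUUU: Ā=283.2296, payoff=40.6596, prob=0.068639
UUUUU: Ā=540.3723, payoff=297.8023, prob=0.146637
Price = Σ prob·payoff / R^5 = 85.473303 / 2.815306 = 30.3602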